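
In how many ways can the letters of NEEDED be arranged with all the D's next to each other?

20

Treat the 2 copies of D as a single block. The multiset to arrange is then {DD, E, E, E, N}, 5 items in all.
That gives (5)!/(3!) = 20 arrangements.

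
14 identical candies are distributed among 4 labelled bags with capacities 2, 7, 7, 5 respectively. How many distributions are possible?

81

Ignoring the caps, the number of non-negative solutions to x_1+…+x_4 = 14 is C(17,3) = 680.
Subtract solutions that violate a single cap (substitute x_i' = x_i − (cap_i+1)): x_1 ≥ 3 gives C(14,3) = 364; x_2 ≥ 8 gives C(9,3) = 84; x_3 ≥ 8 gives C(9,3) = 84; x_4 ≥ 6 gives C(11,3) = 165. Together 697.
Add back pairs where two caps are both exceeded: 20 + 20 + 56 + 0 + 1 + 1 = 98.
By inclusion–exclusion the count is 680 − 697 + 98 = 81.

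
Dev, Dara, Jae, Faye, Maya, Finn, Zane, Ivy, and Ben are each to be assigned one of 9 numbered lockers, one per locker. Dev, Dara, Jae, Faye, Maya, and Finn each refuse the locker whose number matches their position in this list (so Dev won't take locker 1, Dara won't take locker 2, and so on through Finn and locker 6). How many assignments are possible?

183822

Let Aᵢ (for 1 ≤ i ≤ 6) be the placements that put person i in their forbidden locker. Any j of these fix j positions, leaving (9−j)! ways to fill the rest, and there are C(6,j) ways to pick which j.
By inclusion–exclusion, the number of valid placements is Σ_{j=0}^{6} (−1)^j C(6,j)·(9−j)!.
Computing: 362880 − 241920 + 75600 − 14400 + 1800 − 144 + 6 = 183822.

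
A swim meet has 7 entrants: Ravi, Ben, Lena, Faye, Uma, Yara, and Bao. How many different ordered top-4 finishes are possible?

840

There are 7 choices for 1st place, 6 for 2nd, and so on down to 4 for position 4.
That gives 7 × 6 × 5 × 4 = 840.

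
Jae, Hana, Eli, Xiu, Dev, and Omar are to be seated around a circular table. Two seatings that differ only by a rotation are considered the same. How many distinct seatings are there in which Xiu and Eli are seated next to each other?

48

Treat {Xiu, Eli} as one unit (2 internal orders) and seat the resulting 5 units around the table: (4)! circular arrangements.
So 2 × (4)! = 2 × 24 = 48.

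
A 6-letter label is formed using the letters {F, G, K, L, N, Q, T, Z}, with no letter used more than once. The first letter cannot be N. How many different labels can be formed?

The first letter has 8−1 = 7 choices (anything except N).
The remaining 5 letters are filled from the other 7 symbols without repetition: 7 × 6 × 5 × 4 × 3 = 2520.
Total: 7 × 2520 = 17640.

17640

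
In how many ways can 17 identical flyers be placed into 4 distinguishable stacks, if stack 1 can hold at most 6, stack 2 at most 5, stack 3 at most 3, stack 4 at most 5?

10

Without the upper bounds there are C(20,3) = 1140 ways to split 17 among 4 stacks.
Subtract solutions that violate a single cap (substitute x_i' = x_i − (cap_i+1)): x_1 ≥ 7 gives C(13,3) = 286; x_2 ≥ 6 gives C(14,3) = 364; x_3 ≥ 4 gives C(16,3) = 560; x_4 ≥ 6 gives C(14,3) = 364. Together 1574.
Add back pairs where two caps are both exceeded: 35 + 84 + 35 + 120 + 56 + 120 = 450.
Subtract triples: 1 + 0 + 1 + 4 = 6.
By inclusion–exclusion the count is 1140 − 1574 + 450 − 6 = 10.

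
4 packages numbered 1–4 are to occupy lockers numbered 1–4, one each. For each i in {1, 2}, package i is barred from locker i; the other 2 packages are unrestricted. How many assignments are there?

Let Aᵢ (for i ∈ {1, 2}) be the placements that put package i in its forbidden locker. Any j of these fix j positions, leaving (4−j)! ways to fill the rest, and there are C(2,j) ways to pick which j.
By inclusion–exclusion, the number of valid placements is Σ_{j=0}^{2} (−1)^j C(2,j)·(4−j)!.
Computing: 24 − 12 + 2 = 14.

14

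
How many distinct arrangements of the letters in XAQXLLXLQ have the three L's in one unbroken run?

420

Treat the 3 copies of L as a single block. The multiset to arrange is then {LLL, A, Q, Q, X, X, X}, 7 items in all.
That gives (7)!/(3!·2!) = 420 arrangements.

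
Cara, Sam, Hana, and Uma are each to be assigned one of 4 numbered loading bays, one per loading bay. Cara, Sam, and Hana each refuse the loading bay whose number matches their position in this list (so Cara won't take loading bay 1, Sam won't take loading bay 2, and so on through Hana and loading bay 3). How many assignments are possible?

11

Let Aᵢ (for i ∈ {1, 2, 3}) be the placements that put person i in their forbidden loading bay. Any j of these fix j positions, leaving (4−j)! ways to fill the rest, and there are C(3,j) ways to pick which j.
By inclusion–exclusion, the number of valid placements is Σ_{j=0}^{3} (−1)^j C(3,j)·(4−j)!.
Computing: 24 − 18 + 6 − 1 = 11.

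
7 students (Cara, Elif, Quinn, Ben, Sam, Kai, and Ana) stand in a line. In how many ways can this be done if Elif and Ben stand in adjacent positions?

1440

Place the 5 others and the Elif-Ben pair as 6 objects in a line; the pair has 2 internal arrangements.
So the count is 2·(6)! = 1440.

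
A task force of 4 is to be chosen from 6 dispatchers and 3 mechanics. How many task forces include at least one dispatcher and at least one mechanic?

Total 4-person selections from all 9: C(9,4) = 126.
Selections missing a whole group: no dispatchers → C(3,4) = 0; no mechanics → C(6,4) = 15.
Both groups omitted at once is impossible, so 126 − 15 = 111.

111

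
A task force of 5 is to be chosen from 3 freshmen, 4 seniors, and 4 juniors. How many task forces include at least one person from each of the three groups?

Unrestricted: C(11,5) = 462 ways to pick any 5 of the 11.
Selections missing a whole group: no freshmen → C(8,5) = 56; no seniors → C(7,5) = 21; no juniors → C(7,5) = 21.
Add back selections omitting two groups (i.e. drawn from a single group): C(3,5) + C(4,5) + C(4,5) = 0.
By inclusion–exclusion: 462 − 98 + 0 = 364.

364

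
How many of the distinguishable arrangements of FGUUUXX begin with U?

With the first slot taken by U, it remains to arrange the other 6 letters (FGUUXX).
Those 6 letters have U appearing twice and X appearing twice, giving (6)!/(2!·2!) = 180.

180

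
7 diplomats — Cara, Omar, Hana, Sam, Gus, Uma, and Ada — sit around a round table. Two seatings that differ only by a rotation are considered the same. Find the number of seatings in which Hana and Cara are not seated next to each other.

All circular seatings of 7 people number (6)! = 720.
Seatings with Hana beside Cara: treat them as a block with 2 internal orders, giving 2 × (5)! = 240.
Subtracting, 720 − 240 = 480.

480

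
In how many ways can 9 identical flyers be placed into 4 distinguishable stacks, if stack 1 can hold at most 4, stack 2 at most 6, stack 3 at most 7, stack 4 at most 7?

167

Ignoring the caps, the number of non-negative solutions to x_1+…+x_4 = 9 is C(12,3) = 220.
Subtract solutions that violate a single cap (substitute x_i' = x_i − (cap_i+1)): x_1 ≥ 5 gives C(7,3) = 35; x_2 ≥ 7 gives C(5,3) = 10; x_3 ≥ 8 gives C(4,3) = 4; x_4 ≥ 8 gives C(4,3) = 4. Together 53.
No two caps can be exceeded simultaneously, so the pair terms are all 0.
By inclusion–exclusion the count is 220 − 53 + 0 = 167.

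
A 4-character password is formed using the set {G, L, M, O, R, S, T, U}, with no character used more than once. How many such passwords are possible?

With no repetition, fill the 4 characters in order: 8 choices, then 7, down to 5.
8 × 7 × 6 × 5 = 1680.

1680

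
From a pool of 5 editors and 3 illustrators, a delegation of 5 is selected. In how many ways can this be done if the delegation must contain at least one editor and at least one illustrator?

55

Unrestricted: C(8,5) = 56 ways to pick any 5 of the 8.
Selections missing a whole group: no editors → C(3,5) = 0; no illustrators → C(5,5) = 1.
Both groups omitted at once is impossible, so 56 − 1 = 55.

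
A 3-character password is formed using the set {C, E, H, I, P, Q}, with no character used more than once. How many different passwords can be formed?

120

This is a permutation of 3 out of 6: P(6,3) = 6!/3!.
That product is 6 × 5 × 4 = 120.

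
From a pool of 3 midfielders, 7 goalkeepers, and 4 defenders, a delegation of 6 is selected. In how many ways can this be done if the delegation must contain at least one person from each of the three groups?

2331

Unrestricted: C(14,6) = 3003 ways to pick any 6 of the 14.
Selections missing a whole group: no midfielders → C(11,6) = 462; no goalkeepers → C(7,6) = 7; no defenders → C(10,6) = 210.
Add back selections omitting two groups (i.e. drawn from a single group): C(3,6) + C(7,6) + C(4,6) = 7.
By inclusion–exclusion: 3003 − 679 + 7 = 2331.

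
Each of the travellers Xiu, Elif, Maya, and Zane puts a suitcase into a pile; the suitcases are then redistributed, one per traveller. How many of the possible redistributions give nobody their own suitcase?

9

This is the derangement count D_4: permutations of 4 items with no fixed point.
By inclusion–exclusion this is Σ_{j=0}^{4} (−1)^j C(4,j)·(4−j)!.
Computing: 24 − 24 + 12 − 4 + 1 = 9.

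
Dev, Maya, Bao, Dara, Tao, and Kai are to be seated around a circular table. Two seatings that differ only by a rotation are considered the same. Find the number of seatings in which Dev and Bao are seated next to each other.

48

Glue Dev and Bao into a block (2 internal orders). Seating 5 units around a circle gives (4)! arrangements.
So 2 × (4)! = 2 × 24 = 48.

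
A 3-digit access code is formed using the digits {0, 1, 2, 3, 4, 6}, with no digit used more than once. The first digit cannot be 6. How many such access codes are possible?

100

The first digit has 6−1 = 5 choices (anything except 6).
The remaining 2 digits are filled from the other 5 symbols without repetition: 5 × 4 = 20.
Total: 5 × 20 = 100.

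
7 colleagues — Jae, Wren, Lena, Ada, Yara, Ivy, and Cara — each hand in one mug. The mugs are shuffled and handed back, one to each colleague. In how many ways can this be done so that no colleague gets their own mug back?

1854

This is the derangement count D_7: permutations of 7 items with no fixed point.
By inclusion–exclusion this is Σ_{j=0}^{7} (−1)^j C(7,j)·(7−j)!.
Computing: 5040 − 5040 + 2520 − 840 + 210 − 42 + 7 − 1 = 1854.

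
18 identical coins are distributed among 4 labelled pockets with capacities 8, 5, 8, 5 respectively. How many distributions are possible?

By stars and bars, unrestricted non-negative solutions to x_1+…+x_4 = 18 number C(18+3,3) = 1330.
Subtract solutions that violate a single cap (substitute x_i' = x_i − (cap_i+1)): x_1 ≥ 9 gives C(12,3) = 220; x_2 ≥ 6 gives C(15,3) = 455; x_3 ≥ 9 gives C(12,3) = 220; x_4 ≥ 6 gives C(15,3) = 455. Together 1350.
Add back pairs where two caps are both exceeded: 20 + 1 + 20 + 20 + 84 + 20 = 165.
By inclusion–exclusion the count is 1330 − 1350 + 165 = 145.

145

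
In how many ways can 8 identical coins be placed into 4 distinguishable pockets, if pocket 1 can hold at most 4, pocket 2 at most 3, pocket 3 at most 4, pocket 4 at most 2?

40

By stars and bars, unrestricted non-negative solutions to x_1+…+x_4 = 8 number C(8+3,3) = 165.
Subtract solutions that violate a single cap (substitute x_i' = x_i − (cap_i+1)): x_1 ≥ 5 gives C(6,3) = 20; x_2 ≥ 4 gives C(7,3) = 35; x_3 ≥ 5 gives C(6,3) = 20; x_4 ≥ 3 gives C(8,3) = 56. Together 131.
Add back pairs where two caps are both exceeded: 0 + 0 + 1 + 0 + 4 + 1 = 6.
By inclusion–exclusion the count is 165 − 131 + 6 = 40.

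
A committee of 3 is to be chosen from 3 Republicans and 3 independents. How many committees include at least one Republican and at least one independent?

18

Total 3-person selections from all 6: C(6,3) = 20.
Selections missing a whole group: no Republicans → C(3,3) = 1; no independents → C(3,3) = 1.
Both groups omitted at once is impossible, so 20 − 2 = 18.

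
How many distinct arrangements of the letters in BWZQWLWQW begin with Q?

1680

Fix Q in the first position and arrange the remaining 8 letters.
Those 8 letters have W appearing 4 times, giving (8)!/(4!) = 1680.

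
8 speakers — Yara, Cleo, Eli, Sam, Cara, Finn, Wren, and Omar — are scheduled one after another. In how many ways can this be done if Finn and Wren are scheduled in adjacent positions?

Glue Finn and Wren into one block (2 internal orders), leaving 7 units to arrange in a row.
That gives 2 × 7! = 2 × 5040 = 10080.

10080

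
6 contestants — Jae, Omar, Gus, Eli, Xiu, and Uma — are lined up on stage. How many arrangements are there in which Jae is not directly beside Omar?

480

There are 6! = 720 arrangements in all. If Jae and Omar are adjacent, merging them into one block gives 2·(5)! = 240 arrangements.
Complementary counting: 720 − 240 = 480.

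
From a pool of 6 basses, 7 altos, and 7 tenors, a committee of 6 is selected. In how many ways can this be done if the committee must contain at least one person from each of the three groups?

Total 6-person selections from all 20: C(20,6) = 38760.
Subtract selections that omit an entire group: no basses → C(14,6) = 3003; no altos → C(13,6) = 1716; no tenors → C(13,6) = 1716.
Add back selections omitting two groups (i.e. drawn from a single group): C(6,6) + C(7,6) + C(7,6) = 15.
By inclusion–exclusion: 38760 − 6435 + 15 = 32340.

32340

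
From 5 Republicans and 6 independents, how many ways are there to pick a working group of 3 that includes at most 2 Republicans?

155

Split by how many Republicans are chosen (0 through 2).
Sum: C(5,0)·C(6,3) + C(5,1)·C(6,2) + C(5,2)·C(6,1) = 20 + 75 + 60 = 155.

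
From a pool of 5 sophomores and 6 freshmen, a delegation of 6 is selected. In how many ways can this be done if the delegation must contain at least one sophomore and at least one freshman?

Total 6-person selections from all 11: C(11,6) = 462.
Subtract selections that omit an entire group: no sophomores → C(6,6) = 1; no freshmen → C(5,6) = 0.
Both groups omitted at once is impossible, so 462 − 1 = 461.

461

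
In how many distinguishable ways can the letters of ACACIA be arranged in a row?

The 6 letters of ACACIA have repeats: A appearing 3 times and C appearing twice.
Dividing 6! = 720 by 3!·2! = 12 for the repeated letters gives 60.

60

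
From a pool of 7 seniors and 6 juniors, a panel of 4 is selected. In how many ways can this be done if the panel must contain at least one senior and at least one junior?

665

Unrestricted: C(13,4) = 715 ways to pick any 4 of the 13.
Selections missing a whole group: no seniors → C(6,4) = 15; no juniors → C(7,4) = 35.
Both groups omitted at once is impossible, so 715 − 50 = 665.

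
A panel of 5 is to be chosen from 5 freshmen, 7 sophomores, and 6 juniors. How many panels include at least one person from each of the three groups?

6055

Unrestricted: C(18,5) = 8568 ways to pick any 5 of the 18.
Selections missing a whole group: no freshmen → C(13,5) = 1287; no sophomores → C(11,5) = 462; no juniors → C(12,5) = 792.
Add back selections omitting two groups (i.e. drawn from a single group): C(5,5) + C(7,5) + C(6,5) = 28.
By inclusion–exclusion: 8568 − 2541 + 28 = 6055.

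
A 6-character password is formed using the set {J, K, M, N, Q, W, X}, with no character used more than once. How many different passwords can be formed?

5040

This is a permutation of 6 out of 7: P(7,6) = 7!/1!.
That product is 7 × 6 × 5 × 4 × 3 × 2 = 5040.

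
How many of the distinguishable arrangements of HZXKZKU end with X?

Fix X in the last position and arrange the remaining 6 letters.
Those 6 letters have K appearing twice and Z appearing twice, giving (6)!/(2!·2!) = 180.

180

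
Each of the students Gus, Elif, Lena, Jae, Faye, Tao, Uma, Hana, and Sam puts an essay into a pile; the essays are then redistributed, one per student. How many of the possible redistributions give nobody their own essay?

Let Aᵢ be the assignments in which student i gets their own essay. We want the size of the complement of A₁∪…∪A_9.
By inclusion–exclusion this is Σ_{j=0}^{9} (−1)^j C(9,j)·(9−j)!.
Computing: 362880 − 362880 + 181440 − 60480 + 15120 − 3024 + 504 − 72 + 9 − 1 = 133496.

133496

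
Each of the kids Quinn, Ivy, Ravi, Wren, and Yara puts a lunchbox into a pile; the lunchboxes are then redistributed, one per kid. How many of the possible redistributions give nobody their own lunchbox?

44

Let Aᵢ be the assignments in which kid i gets their own lunchbox. We want the size of the complement of A₁∪…∪A_5.
By inclusion–exclusion this is Σ_{j=0}^{5} (−1)^j C(5,j)·(5−j)!.
Computing: 120 − 120 + 60 − 20 + 5 − 1 = 44.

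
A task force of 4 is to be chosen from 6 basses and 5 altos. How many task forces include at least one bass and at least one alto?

310

Total 4-person selections from all 11: C(11,4) = 330.
Selections missing a whole group: no basses → C(5,4) = 5; no altos → C(6,4) = 15.
Both groups omitted at once is impossible, so 330 − 20 = 310.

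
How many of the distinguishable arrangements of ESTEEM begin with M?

20

Fix M in the first position and arrange the remaining 5 letters.
Those 5 letters have E appearing 3 times, giving (5)!/(3!) = 20.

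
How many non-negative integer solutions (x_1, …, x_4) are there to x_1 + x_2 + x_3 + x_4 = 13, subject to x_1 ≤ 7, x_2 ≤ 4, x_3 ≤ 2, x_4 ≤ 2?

10

By stars and bars, unrestricted non-negative solutions to x_1+…+x_4 = 13 number C(13+3,3) = 560.
Subtract solutions that violate a single cap (substitute x_i' = x_i − (cap_i+1)): x_1 ≥ 8 gives C(8,3) = 56; x_2 ≥ 5 gives C(11,3) = 165; x_3 ≥ 3 gives C(13,3) = 286; x_4 ≥ 3 gives C(13,3) = 286. Together 793.
Add back pairs where two caps are both exceeded: 1 + 10 + 10 + 56 + 56 + 120 = 253.
Subtract triples: 0 + 0 + 0 + 10 = 10.
By inclusion–exclusion the count is 560 − 793 + 253 − 10 = 10.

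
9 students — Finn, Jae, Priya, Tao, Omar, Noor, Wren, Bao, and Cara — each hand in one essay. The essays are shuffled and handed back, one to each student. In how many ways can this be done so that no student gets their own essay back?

Count assignments avoiding every fixed point. For any j of the 9 students fixed to their own essay, the other 9−j can be arranged in (9−j)! ways.
By inclusion–exclusion this is Σ_{j=0}^{9} (−1)^j C(9,j)·(9−j)!.
Computing: 362880 − 362880 + 181440 − 60480 + 15120 − 3024 + 504 − 72 + 9 − 1 = 133496.

133496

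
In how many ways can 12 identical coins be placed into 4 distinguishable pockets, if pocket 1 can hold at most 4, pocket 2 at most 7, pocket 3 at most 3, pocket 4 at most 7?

Without the upper bounds there are C(15,3) = 455 ways to split 12 among 4 pockets.
Subtract solutions that violate a single cap (substitute x_i' = x_i − (cap_i+1)): x_1 ≥ 5 gives C(10,3) = 120; x_2 ≥ 8 gives C(7,3) = 35; x_3 ≥ 4 gives C(11,3) = 165; x_4 ≥ 8 gives C(7,3) = 35. Together 355.
Add back pairs where two caps are both exceeded: 0 + 20 + 0 + 1 + 0 + 1 = 22.
By inclusion–exclusion the count is 455 − 355 + 22 = 122.

122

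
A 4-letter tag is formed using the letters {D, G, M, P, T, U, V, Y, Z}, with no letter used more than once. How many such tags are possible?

Choose and order 4 of the 9 symbols: the first letter has 9 options, the next 8, then 7, 6.
9 × 8 × 7 × 6 = 3024.

3024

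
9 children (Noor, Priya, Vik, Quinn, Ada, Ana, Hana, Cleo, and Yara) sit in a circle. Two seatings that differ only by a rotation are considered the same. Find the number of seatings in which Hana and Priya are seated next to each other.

10080

Glue Hana and Priya into a block (2 internal orders). Seating 8 units around a circle gives (7)! arrangements.
So 2 × (7)! = 2 × 5040 = 10080.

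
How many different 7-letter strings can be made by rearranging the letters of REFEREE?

Letter multiplicities in REFEREE: E×4, F×1, R×2.
The number of distinct arrangements is 7!/(4!·2!) = 5040/48 = 105.

105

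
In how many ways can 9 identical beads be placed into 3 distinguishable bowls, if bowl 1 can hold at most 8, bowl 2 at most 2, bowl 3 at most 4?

14

Without the upper bounds there are C(11,2) = 55 ways to split 9 among 3 bowls.
Subtract solutions that violate a single cap (substitute x_i' = x_i − (cap_i+1)): x_1 ≥ 9 gives C(2,2) = 1; x_2 ≥ 3 gives C(8,2) = 28; x_3 ≥ 5 gives C(6,2) = 15. Together 44.
Add back pairs where two caps are both exceeded: 0 + 0 + 3 = 3.
By inclusion–exclusion the count is 55 − 44 + 3 = 14.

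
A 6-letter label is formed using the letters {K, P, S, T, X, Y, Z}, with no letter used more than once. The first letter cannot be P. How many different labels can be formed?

The first letter has 7−1 = 6 choices (anything except P).
The remaining 5 letters are filled from the other 6 symbols without repetition: 6 × 5 × 4 × 3 × 2 = 720.
Total: 6 × 720 = 4320.

4320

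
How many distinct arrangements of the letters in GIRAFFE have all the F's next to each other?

720

Treat the 2 copies of F as a single block. The multiset to arrange is then {FF, A, E, G, I, R}, 6 items in all.
All 6 items are distinct, so there are (6)! = 720 arrangements.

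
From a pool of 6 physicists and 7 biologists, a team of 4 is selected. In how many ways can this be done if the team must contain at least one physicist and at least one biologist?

665

Total 4-person selections from all 13: C(13,4) = 715.
Subtract selections that omit an entire group: no physicists → C(7,4) = 35; no biologists → C(6,4) = 15.
Both groups omitted at once is impossible, so 715 − 50 = 665.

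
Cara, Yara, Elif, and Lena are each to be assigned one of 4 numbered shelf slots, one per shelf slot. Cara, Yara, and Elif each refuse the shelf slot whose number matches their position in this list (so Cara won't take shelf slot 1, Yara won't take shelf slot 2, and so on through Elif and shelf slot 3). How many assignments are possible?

11

Let Aᵢ (for i ∈ {1, 2, 3}) be the placements that put person i in their forbidden shelf slot. Any j of these fix j positions, leaving (4−j)! ways to fill the rest, and there are C(3,j) ways to pick which j.
By inclusion–exclusion, the number of valid placements is Σ_{j=0}^{3} (−1)^j C(3,j)·(4−j)!.
Computing: 24 − 18 + 6 − 1 = 11.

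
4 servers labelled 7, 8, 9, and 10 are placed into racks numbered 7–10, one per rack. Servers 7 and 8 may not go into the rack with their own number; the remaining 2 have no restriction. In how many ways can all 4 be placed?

Let Aᵢ (for i ∈ {7, 8}) be the placements that put server i in its forbidden rack. Any j of these fix j positions, leaving (4−j)! ways to fill the rest, and there are C(2,j) ways to pick which j.
By inclusion–exclusion, the number of valid placements is Σ_{j=0}^{2} (−1)^j C(2,j)·(4−j)!.
Computing: 24 − 12 + 2 = 14.

14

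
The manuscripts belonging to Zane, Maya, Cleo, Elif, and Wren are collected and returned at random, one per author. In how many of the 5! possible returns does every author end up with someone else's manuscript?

44

Count assignments avoiding every fixed point. For any j of the 5 authors fixed to their own manuscript, the other 5−j can be arranged in (5−j)! ways.
By inclusion–exclusion this is Σ_{j=0}^{5} (−1)^j C(5,j)·(5−j)!.
Computing: 120 − 120 + 60 − 20 + 5 − 1 = 44.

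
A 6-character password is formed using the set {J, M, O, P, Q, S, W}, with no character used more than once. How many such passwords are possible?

5040

With no repetition, fill the 6 characters in order: 7 choices, then 6, down to 2.
That product is 7 × 6 × 5 × 4 × 3 × 2 = 5040.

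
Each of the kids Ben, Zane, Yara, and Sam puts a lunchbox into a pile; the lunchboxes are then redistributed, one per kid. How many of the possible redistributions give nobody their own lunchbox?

9

Let Aᵢ be the assignments in which kid i gets their own lunchbox. We want the size of the complement of A₁∪…∪A_4.
By inclusion–exclusion this is Σ_{j=0}^{4} (−1)^j C(4,j)·(4−j)!.
Computing: 24 − 24 + 12 − 4 + 1 = 9.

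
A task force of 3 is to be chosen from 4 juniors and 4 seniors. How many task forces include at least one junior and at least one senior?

Total 3-person selections from all 8: C(8,3) = 56.
Subtract selections that omit an entire group: no juniors → C(4,3) = 4; no seniors → C(4,3) = 4.
Both groups omitted at once is impossible, so 56 − 8 = 48.

48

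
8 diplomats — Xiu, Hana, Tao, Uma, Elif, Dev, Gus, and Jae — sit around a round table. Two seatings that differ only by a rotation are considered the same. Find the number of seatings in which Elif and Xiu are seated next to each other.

1440

Glue Elif and Xiu into a block (2 internal orders). Seating 7 units around a circle gives (6)! arrangements.
So 2 × (6)! = 2 × 720 = 1440.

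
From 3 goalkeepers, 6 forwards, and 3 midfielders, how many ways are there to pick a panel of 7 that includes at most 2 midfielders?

Split by how many midfielders are chosen (0 through 2).
Sum: C(3,0)·C(9,7) + C(3,1)·C(9,6) + C(3,2)·C(9,5) = 36 + 252 + 378 = 666.

666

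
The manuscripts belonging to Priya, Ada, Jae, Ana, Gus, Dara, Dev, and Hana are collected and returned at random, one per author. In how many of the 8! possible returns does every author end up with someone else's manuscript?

Let Aᵢ be the assignments in which author i gets their own manuscript. We want the size of the complement of A₁∪…∪A_8.
By inclusion–exclusion this is Σ_{j=0}^{8} (−1)^j C(8,j)·(8−j)!.
Computing: 40320 − 40320 + 20160 − 6720 + 1680 − 336 + 56 − 8 + 1 = 14833.

14833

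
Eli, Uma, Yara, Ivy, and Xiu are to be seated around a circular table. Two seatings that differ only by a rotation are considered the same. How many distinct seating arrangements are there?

24

Around a circle, 5 distinct people have 5!/5 = (4)! = 24 rotationally distinct seatings.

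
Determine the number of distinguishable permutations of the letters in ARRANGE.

Letter multiplicities in ARRANGE: A×2, E×1, G×1, N×1, R×2.
So there are 7! / (2!·2!) = 1260 distinguishable arrangements.

1260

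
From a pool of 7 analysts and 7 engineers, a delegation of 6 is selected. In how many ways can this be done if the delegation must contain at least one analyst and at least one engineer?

2989

Total 6-person selections from all 14: C(14,6) = 3003.
Selections missing a whole group: no analysts → C(7,6) = 7; no engineers → C(7,6) = 7.
Both groups omitted at once is impossible, so 3003 − 14 = 2989.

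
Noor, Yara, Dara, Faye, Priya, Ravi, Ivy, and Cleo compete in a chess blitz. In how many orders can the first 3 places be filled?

This is an ordered selection of 3 from 8: P(8,3).
That gives 8 × 7 × 6 = 336.

336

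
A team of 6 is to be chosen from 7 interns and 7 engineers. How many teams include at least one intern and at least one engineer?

With no constraint there are C(14,6) = 3003 possible selections.
Subtract selections that omit an entire group: no interns → C(7,6) = 7; no engineers → C(7,6) = 7.
Both groups omitted at once is impossible, so 3003 − 14 = 2989.

2989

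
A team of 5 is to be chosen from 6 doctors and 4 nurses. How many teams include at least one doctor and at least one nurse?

Total 5-person selections from all 10: C(10,5) = 252.
Subtract selections that omit an entire group: no doctors → C(4,5) = 0; no nurses → C(6,5) = 6.
Both groups omitted at once is impossible, so 252 − 6 = 246.

246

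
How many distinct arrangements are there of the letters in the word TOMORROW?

Letter multiplicities in TOMORROW: M×1, O×3, R×2, T×1, W×1.
Dividing 8! = 40320 by 3!·2! = 12 for the repeated letters gives 3360.

3360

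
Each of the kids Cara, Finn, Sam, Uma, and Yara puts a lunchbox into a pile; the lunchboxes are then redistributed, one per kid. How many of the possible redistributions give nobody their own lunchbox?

Count assignments avoiding every fixed point. For any j of the 5 kids fixed to their own lunchbox, the other 5−j can be arranged in (5−j)! ways.
By inclusion–exclusion this is Σ_{j=0}^{5} (−1)^j C(5,j)·(5−j)!.
Computing: 120 − 120 + 60 − 20 + 5 − 1 = 44.

44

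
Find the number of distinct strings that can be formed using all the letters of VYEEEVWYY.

Letter multiplicities in VYEEEVWYY: E×3, V×2, W×1, Y×3.
The number of distinct arrangements is 9!/(3!·3!·2!) = 362880/72 = 5040.

5040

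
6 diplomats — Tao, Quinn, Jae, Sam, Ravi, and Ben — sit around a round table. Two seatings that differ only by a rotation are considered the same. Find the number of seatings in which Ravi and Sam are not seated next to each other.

All circular seatings of 6 people number (5)! = 120.
Those with Ravi next to Sam: fuse the pair into one unit and seat 5 units around a circle — 2·(4)! = 48.
Subtracting, 120 − 48 = 72.

72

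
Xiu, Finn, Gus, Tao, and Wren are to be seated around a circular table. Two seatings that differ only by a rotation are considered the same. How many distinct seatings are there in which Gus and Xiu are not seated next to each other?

All circular seatings of 5 people number (4)! = 24.
Seatings with Gus beside Xiu: treat them as a block with 2 internal orders, giving 2 × (3)! = 12.
Subtracting, 24 − 12 = 12.

12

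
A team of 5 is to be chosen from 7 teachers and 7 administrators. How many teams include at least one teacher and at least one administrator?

Unrestricted: C(14,5) = 2002 ways to pick any 5 of the 14.
Subtract selections that omit an entire group: no teachers → C(7,5) = 21; no administrators → C(7,5) = 21.
Both groups omitted at once is impossible, so 2002 − 42 = 1960.

1960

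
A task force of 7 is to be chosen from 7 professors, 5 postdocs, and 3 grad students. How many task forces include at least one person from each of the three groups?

5516

With no constraint there are C(15,7) = 6435 possible selections.
Subtract selections that omit an entire group: no professors → C(8,7) = 8; no postdocs → C(10,7) = 120; no grad students → C(12,7) = 792.
Add back selections omitting two groups (i.e. drawn from a single group): C(7,7) + C(5,7) + C(3,7) = 1.
By inclusion–exclusion: 6435 − 920 + 1 = 5516.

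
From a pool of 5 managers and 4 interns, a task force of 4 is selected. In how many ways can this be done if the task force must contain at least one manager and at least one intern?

120

Total 4-person selections from all 9: C(9,4) = 126.
Subtract selections that omit an entire group: no managers → C(4,4) = 1; no interns → C(5,4) = 5.
Both groups omitted at once is impossible, so 126 − 6 = 120.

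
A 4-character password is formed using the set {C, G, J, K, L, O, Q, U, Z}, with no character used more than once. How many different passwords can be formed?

3024

With no repetition, fill the 4 characters in order: 9 choices, then 8, down to 6.
That product is 9 × 8 × 7 × 6 = 3024.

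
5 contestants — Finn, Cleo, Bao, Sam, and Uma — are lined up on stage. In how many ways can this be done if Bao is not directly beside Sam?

72

Of the 5! = 120 arrangements, those with Bao and Sam adjacent number 2 × 4! = 48 (treat the pair as a block with 2 internal orders).
So 120 − 48 = 72 arrangements keep them apart.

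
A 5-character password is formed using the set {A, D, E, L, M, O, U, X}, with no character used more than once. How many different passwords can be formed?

With no repetition, fill the 5 characters in order: 8 choices, then 7, down to 4.
8 × 7 × 6 × 5 × 4 = 6720.

6720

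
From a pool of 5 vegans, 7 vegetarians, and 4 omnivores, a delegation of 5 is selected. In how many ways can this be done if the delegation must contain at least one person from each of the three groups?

Total 5-person selections from all 16: C(16,5) = 4368.
Subtract selections that omit an entire group: no vegans → C(11,5) = 462; no vegetarians → C(9,5) = 126; no omnivores → C(12,5) = 792.
Add back selections omitting two groups (i.e. drawn from a single group): C(5,5) + C(7,5) + C(4,5) = 22.
By inclusion–exclusion: 4368 − 1380 + 22 = 3010.

3010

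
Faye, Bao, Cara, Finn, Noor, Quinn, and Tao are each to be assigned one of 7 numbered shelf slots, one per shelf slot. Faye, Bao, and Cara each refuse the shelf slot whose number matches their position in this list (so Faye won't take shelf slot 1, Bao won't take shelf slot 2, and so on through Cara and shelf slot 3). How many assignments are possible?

Let Aᵢ (for i ∈ {1, 2, 3}) be the placements that put person i in their forbidden shelf slot. Any j of these fix j positions, leaving (7−j)! ways to fill the rest, and there are C(3,j) ways to pick which j.
By inclusion–exclusion, the number of valid placements is Σ_{j=0}^{3} (−1)^j C(3,j)·(7−j)!.
Computing: 5040 − 2160 + 360 − 24 = 3216.

3216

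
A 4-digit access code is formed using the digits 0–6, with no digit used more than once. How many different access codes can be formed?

Choose and order 4 of the 7 symbols: the first digit has 7 options, the next 6, then 5, 4.
7 × 6 × 5 × 4 = 840.

840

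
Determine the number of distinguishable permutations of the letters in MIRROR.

120

The 6 letters of MIRROR have repeats: R appearing 3 times.
So there are 6! / (3!) = 120 distinguishable arrangements.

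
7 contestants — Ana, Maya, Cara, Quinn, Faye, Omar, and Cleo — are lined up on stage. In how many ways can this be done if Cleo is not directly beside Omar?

3600

There are 7! = 5040 arrangements in all. If Cleo and Omar are adjacent, merging them into one block gives 2·(6)! = 1440 arrangements.
So 5040 − 1440 = 3600 arrangements keep them apart.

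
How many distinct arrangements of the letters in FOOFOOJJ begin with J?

With the first slot taken by J, it remains to arrange the other 7 letters (FOOFOOJ).
Those 7 letters have F appearing twice and O appearing 4 times, giving (7)!/(4!·2!) = 105.

105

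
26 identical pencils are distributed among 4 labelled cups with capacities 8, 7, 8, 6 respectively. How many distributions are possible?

By stars and bars, unrestricted non-negative solutions to x_1+…+x_4 = 26 number C(26+3,3) = 3654.
Subtract solutions that violate a single cap (substitute x_i' = x_i − (cap_i+1)): x_1 ≥ 9 gives C(20,3) = 1140; x_2 ≥ 8 gives C(21,3) = 1330; x_3 ≥ 9 gives C(20,3) = 1140; x_4 ≥ 7 gives C(22,3) = 1540. Together 5150.
Add back pairs where two caps are both exceeded: 220 + 165 + 286 + 220 + 364 + 286 = 1541.
Subtract triples: 1 + 10 + 4 + 10 = 25.
By inclusion–exclusion the count is 3654 − 5150 + 1541 − 25 = 20.

20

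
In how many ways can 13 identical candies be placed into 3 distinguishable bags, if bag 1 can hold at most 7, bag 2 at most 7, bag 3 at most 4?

By stars and bars, unrestricted non-negative solutions to x_1+…+x_3 = 13 number C(13+2,2) = 105.
Subtract solutions that violate a single cap (substitute x_i' = x_i − (cap_i+1)): x_1 ≥ 8 gives C(7,2) = 21; x_2 ≥ 8 gives C(7,2) = 21; x_3 ≥ 5 gives C(10,2) = 45. Together 87.
Add back pairs where two caps are both exceeded: 0 + 1 + 1 = 2.
By inclusion–exclusion the count is 105 − 87 + 2 = 20.

20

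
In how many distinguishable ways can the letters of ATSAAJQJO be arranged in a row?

30240

Letter multiplicities in ATSAAJQJO: A×3, J×2, O×1, Q×1, S×1, T×1.
The number of distinct arrangements is 9!/(3!·2!) = 362880/12 = 30240.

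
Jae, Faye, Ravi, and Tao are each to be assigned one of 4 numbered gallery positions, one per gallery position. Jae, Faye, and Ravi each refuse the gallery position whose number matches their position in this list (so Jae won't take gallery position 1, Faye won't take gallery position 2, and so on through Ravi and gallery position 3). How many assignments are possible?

11

Let Aᵢ (for i ∈ {1, 2, 3}) be the placements that put person i in their forbidden gallery position. Any j of these fix j positions, leaving (4−j)! ways to fill the rest, and there are C(3,j) ways to pick which j.
By inclusion–exclusion, the number of valid placements is Σ_{j=0}^{3} (−1)^j C(3,j)·(4−j)!.
Computing: 24 − 18 + 6 − 1 = 11.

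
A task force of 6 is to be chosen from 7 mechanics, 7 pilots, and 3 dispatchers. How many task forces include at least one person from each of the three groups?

Total 6-person selections from all 17: C(17,6) = 12376.
Subtract selections that omit an entire group: no mechanics → C(10,6) = 210; no pilots → C(10,6) = 210; no dispatchers → C(14,6) = 3003.
Add back selections omitting two groups (i.e. drawn from a single group): C(7,6) + C(7,6) + C(3,6) = 14.
By inclusion–exclusion: 12376 − 3423 + 14 = 8967.

8967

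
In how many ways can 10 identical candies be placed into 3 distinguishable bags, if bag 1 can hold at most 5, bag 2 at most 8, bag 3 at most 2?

By stars and bars, unrestricted non-negative solutions to x_1+…+x_3 = 10 number C(10+2,2) = 66.
Subtract solutions that violate a single cap (substitute x_i' = x_i − (cap_i+1)): x_1 ≥ 6 gives C(6,2) = 15; x_2 ≥ 9 gives C(3,2) = 3; x_3 ≥ 3 gives C(9,2) = 36. Together 54.
Add back pairs where two caps are both exceeded: 0 + 3 + 0 = 3.
By inclusion–exclusion the count is 66 − 54 + 3 = 15.

15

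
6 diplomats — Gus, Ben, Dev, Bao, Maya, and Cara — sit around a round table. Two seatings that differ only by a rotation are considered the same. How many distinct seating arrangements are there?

120

Around a circle, 6 distinct people have 6!/6 = (5)! = 120 rotationally distinct seatings.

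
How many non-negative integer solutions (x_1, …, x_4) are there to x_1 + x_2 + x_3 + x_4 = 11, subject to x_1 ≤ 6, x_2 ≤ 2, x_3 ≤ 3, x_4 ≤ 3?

19

Without the upper bounds there are C(14,3) = 364 ways to split 11 among 4 variables.
Subtract solutions that violate a single cap (substitute x_i' = x_i − (cap_i+1)): x_1 ≥ 7 gives C(7,3) = 35; x_2 ≥ 3 gives C(11,3) = 165; x_3 ≥ 4 gives C(10,3) = 120; x_4 ≥ 4 gives C(10,3) = 120. Together 440.
Add back pairs where two caps are both exceeded: 4 + 1 + 1 + 35 + 35 + 20 = 96.
Subtract triples: 0 + 0 + 0 + 1 = 1.
By inclusion–exclusion the count is 364 − 440 + 96 − 1 = 19.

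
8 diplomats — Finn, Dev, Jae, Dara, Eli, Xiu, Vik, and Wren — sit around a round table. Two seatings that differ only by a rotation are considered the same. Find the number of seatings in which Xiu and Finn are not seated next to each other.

3600

Without the restriction there are (7)! = 5040 seatings.
Seatings with Xiu beside Finn: treat them as a block with 2 internal orders, giving 2 × (6)! = 1440.
Subtracting, 5040 − 1440 = 3600.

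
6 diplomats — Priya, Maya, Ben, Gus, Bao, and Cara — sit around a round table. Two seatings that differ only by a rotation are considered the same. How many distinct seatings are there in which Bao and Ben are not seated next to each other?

Without the restriction there are (5)! = 120 seatings.
Seatings with Bao beside Ben: treat them as a block with 2 internal orders, giving 2 × (4)! = 48.
Subtracting, 120 − 48 = 72.

72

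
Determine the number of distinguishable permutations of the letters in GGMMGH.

The 6 letters of GGMMGH have repeats: G appearing 3 times and M appearing twice.
The number of distinct arrangements is 6!/(3!·2!) = 720/12 = 60.

60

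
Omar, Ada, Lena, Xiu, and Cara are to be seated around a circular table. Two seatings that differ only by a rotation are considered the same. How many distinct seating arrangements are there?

24

Around a circle, 5 distinct people have 5!/5 = (4)! = 24 rotationally distinct seatings.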